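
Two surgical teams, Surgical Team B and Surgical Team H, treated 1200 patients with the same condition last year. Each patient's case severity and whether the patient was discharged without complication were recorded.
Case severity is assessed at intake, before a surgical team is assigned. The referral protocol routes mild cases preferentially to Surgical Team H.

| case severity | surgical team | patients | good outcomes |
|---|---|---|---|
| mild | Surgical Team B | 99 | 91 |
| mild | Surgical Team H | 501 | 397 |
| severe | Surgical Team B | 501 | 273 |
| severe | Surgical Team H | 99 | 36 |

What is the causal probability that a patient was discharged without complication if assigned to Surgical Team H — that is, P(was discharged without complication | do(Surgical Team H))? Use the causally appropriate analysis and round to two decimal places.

0.58

Nothing the surgical team does changes case severity; the imbalance is an allocation artefact. With case severity also predicting the outcome, the pooled figure is confounded, and the within-stratum comparison is the causal one.
Standardising Surgical Team H to the population case severity mix: 0.500·397/501 + 0.500·36/99 = 0.578.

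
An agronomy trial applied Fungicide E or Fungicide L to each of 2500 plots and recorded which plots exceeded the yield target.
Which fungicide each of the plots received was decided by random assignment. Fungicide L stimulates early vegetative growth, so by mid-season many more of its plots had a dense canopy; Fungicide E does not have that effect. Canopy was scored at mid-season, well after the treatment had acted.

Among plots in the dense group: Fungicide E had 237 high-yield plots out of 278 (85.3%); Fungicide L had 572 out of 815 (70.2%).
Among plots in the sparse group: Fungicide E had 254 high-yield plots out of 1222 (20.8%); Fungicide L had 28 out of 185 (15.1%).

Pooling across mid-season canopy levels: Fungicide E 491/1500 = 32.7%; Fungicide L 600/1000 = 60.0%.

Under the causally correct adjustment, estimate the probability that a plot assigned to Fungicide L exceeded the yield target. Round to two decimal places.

0.60

Within every mid-season canopy level Fungicide E has the higher rate, yet pooled Fungicide L does — Simpson's reversal.
Mid-season canopy is recorded after the fungicide and is itself shifted by it — it sits on the causal path from fungicide to outcome. Conditioning on a mediator would strip out part of the effect we want; the pooled comparison gives the total causal effect.
So P(outcome | do(Fungicide L)) is just the pooled rate for Fungicide L: 600/1000 = 0.600.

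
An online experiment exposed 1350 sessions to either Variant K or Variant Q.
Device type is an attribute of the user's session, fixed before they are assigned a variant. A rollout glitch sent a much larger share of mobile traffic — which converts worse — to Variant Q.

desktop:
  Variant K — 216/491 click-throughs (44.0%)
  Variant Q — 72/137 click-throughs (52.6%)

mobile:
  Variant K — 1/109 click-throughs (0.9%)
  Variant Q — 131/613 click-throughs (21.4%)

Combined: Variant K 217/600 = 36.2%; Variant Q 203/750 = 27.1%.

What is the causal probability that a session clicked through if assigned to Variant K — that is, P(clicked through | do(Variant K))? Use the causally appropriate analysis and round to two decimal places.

Device type satisfies the back-door criterion: it is not a descendant of the variant, and it blocks the spurious path from variant to outcome. Adjusting for it (i.e., using the within-device type rates) gives the causal effect.
Standardising Variant K to the population device type mix: 0.465·216/491 + 0.535·1/109 = 0.210.

0.21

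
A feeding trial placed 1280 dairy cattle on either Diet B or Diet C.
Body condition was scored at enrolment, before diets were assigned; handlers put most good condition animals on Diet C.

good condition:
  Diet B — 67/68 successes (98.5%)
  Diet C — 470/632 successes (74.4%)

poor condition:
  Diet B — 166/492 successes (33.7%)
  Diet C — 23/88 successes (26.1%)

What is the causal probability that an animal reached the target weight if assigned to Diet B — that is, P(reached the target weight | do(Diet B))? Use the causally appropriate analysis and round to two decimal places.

Within every starting body condition level Diet B has the higher rate, yet pooled Diet C does — Simpson's reversal.
Starting body condition differs across diets for reasons unrelated to any effect of the diet itself, and it separately predicts the outcome — a classic confounder. We must compare within starting body condition levels.
Standardising Diet B to the population starting body condition mix: 0.547·67/68 + 0.453·166/492 = 0.692.

0.69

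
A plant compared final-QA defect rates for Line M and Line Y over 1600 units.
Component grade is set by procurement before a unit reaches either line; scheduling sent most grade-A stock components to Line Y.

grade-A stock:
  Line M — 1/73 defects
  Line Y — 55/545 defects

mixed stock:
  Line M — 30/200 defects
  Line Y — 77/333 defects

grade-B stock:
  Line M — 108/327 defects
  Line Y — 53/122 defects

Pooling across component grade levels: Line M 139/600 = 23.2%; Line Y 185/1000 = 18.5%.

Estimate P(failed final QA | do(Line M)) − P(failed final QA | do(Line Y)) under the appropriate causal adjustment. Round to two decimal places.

Component grade differs across lines for reasons unrelated to any effect of the line itself, and it separately predicts the outcome — a classic confounder. We must compare within component grade levels.
Adjusting over the population distribution of component grade: 0.386·(0.014−0.101) + 0.333·(0.150−0.231) + 0.281·(0.330−0.434) = -0.090.

-0.09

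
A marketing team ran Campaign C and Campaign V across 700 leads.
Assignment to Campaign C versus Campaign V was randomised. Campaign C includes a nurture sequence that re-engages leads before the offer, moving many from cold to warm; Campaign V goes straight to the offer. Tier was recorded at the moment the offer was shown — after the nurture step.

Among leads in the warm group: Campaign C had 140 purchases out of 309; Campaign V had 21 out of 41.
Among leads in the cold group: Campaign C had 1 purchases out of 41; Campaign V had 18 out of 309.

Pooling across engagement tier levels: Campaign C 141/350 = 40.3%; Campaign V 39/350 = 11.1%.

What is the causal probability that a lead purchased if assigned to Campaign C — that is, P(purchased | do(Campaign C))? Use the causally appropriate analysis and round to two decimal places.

The distribution of engagement tier is itself part of what the campaign does — it is an intermediate outcome. Holding it fixed would remove that part of the effect; the total effect is the pooled difference.
So P(outcome | do(Campaign C)) is just the pooled rate for Campaign C: 141/350 = 0.403.

0.40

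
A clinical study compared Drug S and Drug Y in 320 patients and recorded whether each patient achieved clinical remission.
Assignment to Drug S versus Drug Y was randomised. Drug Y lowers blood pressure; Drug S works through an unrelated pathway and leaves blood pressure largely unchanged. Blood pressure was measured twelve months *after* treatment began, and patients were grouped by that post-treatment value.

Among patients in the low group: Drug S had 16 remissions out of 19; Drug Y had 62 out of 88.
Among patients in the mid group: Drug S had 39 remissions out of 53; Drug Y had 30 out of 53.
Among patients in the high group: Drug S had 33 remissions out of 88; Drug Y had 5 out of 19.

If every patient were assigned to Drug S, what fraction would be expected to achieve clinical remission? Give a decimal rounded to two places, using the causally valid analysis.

Blood pressure lies on the pathway drug → blood pressure → outcome, so adjusting for it blocks the indirect effect. For the total causal effect of drug, use the unadjusted pooled rates.
So P(outcome | do(Drug S)) is just the pooled rate for Drug S: 88/160 = 0.550.

0.55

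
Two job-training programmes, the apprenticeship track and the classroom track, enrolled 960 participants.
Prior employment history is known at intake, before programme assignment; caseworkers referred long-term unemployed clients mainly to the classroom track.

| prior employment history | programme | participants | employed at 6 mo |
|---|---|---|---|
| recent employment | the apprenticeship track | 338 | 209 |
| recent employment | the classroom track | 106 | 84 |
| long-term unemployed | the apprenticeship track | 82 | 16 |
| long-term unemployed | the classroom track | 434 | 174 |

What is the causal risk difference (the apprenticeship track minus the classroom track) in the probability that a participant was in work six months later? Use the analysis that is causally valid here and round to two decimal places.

Prior employment history differs across programmes for reasons unrelated to any effect of the programme itself, and it separately predicts the outcome — a classic confounder. We must compare within prior employment history levels.
Adjusting over the population distribution of prior employment history: 0.463·(0.618−0.792) + 0.537·(0.195−0.401) = -0.191.

-0.19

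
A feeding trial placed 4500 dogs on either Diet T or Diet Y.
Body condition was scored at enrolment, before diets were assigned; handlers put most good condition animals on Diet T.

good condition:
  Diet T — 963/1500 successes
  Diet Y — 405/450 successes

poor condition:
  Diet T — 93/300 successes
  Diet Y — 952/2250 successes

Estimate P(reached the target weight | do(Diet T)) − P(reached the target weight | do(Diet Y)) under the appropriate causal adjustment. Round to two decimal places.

Starting body condition is set before the diet has any effect — it is not caused by the diet — and it independently drives the outcome. That makes it a confounder, so the causal comparison is within starting body condition levels.
Adjusting over the population distribution of starting body condition: 0.433·(0.642−0.900) + 0.567·(0.310−0.423) = -0.176.

-0.18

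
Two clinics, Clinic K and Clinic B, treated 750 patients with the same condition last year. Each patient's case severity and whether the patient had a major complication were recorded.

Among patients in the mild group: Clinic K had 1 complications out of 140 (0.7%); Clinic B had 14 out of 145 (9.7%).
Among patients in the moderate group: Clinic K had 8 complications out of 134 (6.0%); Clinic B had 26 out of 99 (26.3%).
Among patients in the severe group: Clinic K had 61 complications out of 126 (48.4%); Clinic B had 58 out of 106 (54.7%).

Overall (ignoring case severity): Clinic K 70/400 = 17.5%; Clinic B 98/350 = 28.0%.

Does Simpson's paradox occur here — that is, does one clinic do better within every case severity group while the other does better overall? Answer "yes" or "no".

Within each case severity level (mild 0.7% vs 9.7%; moderate 6.0% vs 26.3%; severe 48.4% vs 54.7%), Clinic K has the lower rate every time. Pooled: 17.5% vs 28.0% — Clinic K has the lower rate overall. They agree.

no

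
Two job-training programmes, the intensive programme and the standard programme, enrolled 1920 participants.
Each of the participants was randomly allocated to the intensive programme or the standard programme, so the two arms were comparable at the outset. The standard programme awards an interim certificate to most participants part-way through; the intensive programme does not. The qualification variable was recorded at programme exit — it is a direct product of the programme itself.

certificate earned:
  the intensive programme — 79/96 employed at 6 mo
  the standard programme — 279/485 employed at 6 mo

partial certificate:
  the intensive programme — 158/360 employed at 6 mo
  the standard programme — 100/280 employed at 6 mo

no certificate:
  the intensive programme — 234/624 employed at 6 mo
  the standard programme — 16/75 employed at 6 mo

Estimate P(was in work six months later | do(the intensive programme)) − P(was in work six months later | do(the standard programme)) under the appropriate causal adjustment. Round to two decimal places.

-0.03

Qualification attained during the programme lies on the pathway programme → qualification attained during the programme → outcome, so adjusting for it blocks the indirect effect. For the total causal effect of programme, use the unadjusted pooled rates.
The causal difference is the pooled difference: 0.436 − 0.470 = -0.034.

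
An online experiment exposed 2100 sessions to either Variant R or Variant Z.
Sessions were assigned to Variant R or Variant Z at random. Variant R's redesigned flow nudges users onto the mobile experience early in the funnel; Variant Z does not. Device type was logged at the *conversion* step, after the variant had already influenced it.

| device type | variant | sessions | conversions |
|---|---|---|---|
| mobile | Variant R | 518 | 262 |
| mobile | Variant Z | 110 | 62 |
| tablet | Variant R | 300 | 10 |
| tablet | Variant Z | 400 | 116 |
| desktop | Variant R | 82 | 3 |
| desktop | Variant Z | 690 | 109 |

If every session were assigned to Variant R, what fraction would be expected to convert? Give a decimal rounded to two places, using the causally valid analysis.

0.31

Device type lies on the pathway variant → device type → outcome, so adjusting for it blocks the indirect effect. For the total causal effect of variant, use the unadjusted pooled rates.
So P(outcome | do(Variant R)) is just the pooled rate for Variant R: 275/900 = 0.306.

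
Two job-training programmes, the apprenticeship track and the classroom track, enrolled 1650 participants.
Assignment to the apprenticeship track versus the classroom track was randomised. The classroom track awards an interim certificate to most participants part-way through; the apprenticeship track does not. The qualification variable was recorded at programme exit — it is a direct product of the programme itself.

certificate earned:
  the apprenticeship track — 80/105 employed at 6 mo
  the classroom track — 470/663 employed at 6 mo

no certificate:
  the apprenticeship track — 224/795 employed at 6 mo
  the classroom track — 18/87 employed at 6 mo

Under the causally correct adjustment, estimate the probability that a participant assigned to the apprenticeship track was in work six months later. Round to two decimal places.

Within every qualification attained during the programme level the apprenticeship track has the higher rate, yet pooled the classroom track does — Simpson's reversal.
Because the programme influences qualification attained during the programme, qualification attained during the programme is a post-treatment mediator, not a confounder. Stratifying on it would bias the estimate; the causal effect is the crude pooled difference.
So P(outcome | do(the apprenticeship track)) is just the pooled rate for the apprenticeship track: 304/900 = 0.338.

0.34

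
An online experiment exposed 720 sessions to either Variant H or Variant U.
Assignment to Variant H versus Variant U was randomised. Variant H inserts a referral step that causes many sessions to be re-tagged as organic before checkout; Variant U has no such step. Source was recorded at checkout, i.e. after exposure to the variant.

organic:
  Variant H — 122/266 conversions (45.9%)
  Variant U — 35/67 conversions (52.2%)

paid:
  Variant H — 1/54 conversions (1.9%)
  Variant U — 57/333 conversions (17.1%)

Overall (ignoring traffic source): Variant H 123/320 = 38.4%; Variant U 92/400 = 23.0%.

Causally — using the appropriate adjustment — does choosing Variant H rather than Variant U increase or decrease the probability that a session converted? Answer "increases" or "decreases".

The distribution of traffic source is itself part of what the variant does — it is an intermediate outcome. Holding it fixed would remove that part of the effect; the total effect is the pooled difference.
Pooled: Variant H 38.4% vs Variant U 23.0%; Variant H is higher overall.

increases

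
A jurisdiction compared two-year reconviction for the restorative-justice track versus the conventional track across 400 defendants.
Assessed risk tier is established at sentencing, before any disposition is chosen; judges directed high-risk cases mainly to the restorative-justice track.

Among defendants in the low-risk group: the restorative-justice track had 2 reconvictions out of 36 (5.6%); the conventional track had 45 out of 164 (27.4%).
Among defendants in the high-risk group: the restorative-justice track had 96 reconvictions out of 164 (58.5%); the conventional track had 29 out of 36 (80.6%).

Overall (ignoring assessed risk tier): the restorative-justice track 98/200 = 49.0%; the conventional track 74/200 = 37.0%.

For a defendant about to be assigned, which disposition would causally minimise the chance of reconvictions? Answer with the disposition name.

the restorative-justice track

The imbalance in assessed risk tier arose from how defendants were allocated, not from anything the disposition did; and assessed risk tier independently affects the outcome. The pooled gap is confounded — condition on assessed risk tier.
Within each level — low-risk: 5.6% vs 27.4%; high-risk: 58.5% vs 80.6% — the restorative-justice track is lower every time.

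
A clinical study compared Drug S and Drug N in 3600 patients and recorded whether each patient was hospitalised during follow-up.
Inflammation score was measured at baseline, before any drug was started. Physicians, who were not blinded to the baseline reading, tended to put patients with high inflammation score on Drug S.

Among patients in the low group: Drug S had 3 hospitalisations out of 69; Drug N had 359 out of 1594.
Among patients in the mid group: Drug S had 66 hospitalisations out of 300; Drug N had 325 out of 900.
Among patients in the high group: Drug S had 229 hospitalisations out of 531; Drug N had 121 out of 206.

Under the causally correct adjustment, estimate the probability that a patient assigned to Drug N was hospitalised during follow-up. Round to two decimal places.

Nothing the drug does changes inflammation score; the imbalance is an allocation artefact. With inflammation score also predicting the outcome, the pooled figure is confounded, and the within-stratum comparison is the causal one.
Standardising Drug N to the population inflammation score mix: 0.462·359/1594 + 0.333·325/900 + 0.205·121/206 = 0.345.

0.34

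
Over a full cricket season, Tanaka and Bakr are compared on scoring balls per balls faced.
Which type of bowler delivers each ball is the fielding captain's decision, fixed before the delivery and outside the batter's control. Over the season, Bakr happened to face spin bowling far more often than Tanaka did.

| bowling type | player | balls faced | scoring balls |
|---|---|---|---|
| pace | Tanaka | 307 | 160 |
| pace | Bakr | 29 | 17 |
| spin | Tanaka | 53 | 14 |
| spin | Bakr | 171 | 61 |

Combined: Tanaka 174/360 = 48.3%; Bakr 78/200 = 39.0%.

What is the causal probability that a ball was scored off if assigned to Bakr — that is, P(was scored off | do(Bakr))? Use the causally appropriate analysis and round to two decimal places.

Within every bowling type level Bakr has the higher rate, yet pooled Tanaka does — Simpson's reversal.
The imbalance in bowling type arose from how balls faced were allocated, not from anything the player did; and bowling type independently affects the outcome. The pooled gap is confounded — condition on bowling type.
Standardising Bakr to the population bowling type mix: 0.600·17/29 + 0.400·61/171 = 0.494.

0.49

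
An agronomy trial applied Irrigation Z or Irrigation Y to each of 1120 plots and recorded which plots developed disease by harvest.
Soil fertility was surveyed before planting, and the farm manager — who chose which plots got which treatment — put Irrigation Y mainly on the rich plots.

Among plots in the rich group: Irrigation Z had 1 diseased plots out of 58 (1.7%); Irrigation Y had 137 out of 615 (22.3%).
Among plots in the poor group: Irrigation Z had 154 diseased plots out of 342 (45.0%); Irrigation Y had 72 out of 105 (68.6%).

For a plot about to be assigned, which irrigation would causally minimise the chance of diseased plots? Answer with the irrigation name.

Irrigation Z

Nothing the irrigation does changes soil fertility; the imbalance is an allocation artefact. With soil fertility also predicting the outcome, the pooled figure is confounded, and the within-stratum comparison is the causal one.
Within each level — rich: 1.7% vs 22.3%; poor: 45.0% vs 68.6% — Irrigation Z is lower every time.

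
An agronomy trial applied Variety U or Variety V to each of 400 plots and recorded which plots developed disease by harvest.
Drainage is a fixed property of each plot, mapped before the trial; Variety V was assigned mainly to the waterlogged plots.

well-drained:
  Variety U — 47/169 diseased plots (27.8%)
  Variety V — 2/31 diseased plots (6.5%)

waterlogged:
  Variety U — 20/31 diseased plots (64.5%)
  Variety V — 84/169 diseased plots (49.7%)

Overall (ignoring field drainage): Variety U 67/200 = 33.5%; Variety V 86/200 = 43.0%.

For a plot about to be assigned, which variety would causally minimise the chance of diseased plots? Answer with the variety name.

Variety V

The imbalance in field drainage arose from how plots were allocated, not from anything the variety did; and field drainage independently affects the outcome. The pooled gap is confounded — condition on field drainage.
Within each level — well-drained: 27.8% vs 6.5%; waterlogged: 64.5% vs 49.7% — Variety V is lower every time.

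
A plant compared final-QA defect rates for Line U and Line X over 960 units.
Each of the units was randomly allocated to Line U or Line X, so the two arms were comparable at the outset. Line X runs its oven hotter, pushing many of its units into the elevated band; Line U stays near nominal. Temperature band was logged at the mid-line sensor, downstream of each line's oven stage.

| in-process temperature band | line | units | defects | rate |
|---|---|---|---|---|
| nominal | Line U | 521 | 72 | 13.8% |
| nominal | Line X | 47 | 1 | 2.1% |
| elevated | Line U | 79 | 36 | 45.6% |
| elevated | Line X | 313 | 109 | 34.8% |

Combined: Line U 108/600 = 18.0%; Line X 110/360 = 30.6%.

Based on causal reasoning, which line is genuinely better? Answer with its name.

In-process temperature band here is a post-treatment variable shaped by the line; conditioning on it would introduce bias rather than remove it. The overall comparison is the causal one.
Pooled: Line U 18.0% vs Line X 30.6%; Line U is lower overall.

Line U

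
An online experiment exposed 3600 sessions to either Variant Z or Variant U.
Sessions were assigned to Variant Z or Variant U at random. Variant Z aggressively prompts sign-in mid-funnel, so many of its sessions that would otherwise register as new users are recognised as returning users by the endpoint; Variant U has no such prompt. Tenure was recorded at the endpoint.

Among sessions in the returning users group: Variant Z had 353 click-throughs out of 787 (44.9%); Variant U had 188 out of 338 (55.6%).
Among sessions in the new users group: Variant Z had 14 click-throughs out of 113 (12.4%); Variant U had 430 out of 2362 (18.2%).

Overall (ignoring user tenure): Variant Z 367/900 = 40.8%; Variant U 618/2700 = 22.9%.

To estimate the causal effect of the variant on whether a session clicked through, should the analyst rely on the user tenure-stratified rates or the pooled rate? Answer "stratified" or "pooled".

pooled

Variant U is higher inside every user tenure stratum but Variant Z is higher in aggregate. Whether to stratify depends on how user tenure relates to the variant.
User tenure is recorded after the variant and is itself shifted by it — it sits on the causal path from variant to outcome. Conditioning on a mediator would strip out part of the effect we want; the pooled comparison gives the total causal effect.
Pooled: Variant Z 40.8% vs Variant U 22.9%; Variant Z is higher overall.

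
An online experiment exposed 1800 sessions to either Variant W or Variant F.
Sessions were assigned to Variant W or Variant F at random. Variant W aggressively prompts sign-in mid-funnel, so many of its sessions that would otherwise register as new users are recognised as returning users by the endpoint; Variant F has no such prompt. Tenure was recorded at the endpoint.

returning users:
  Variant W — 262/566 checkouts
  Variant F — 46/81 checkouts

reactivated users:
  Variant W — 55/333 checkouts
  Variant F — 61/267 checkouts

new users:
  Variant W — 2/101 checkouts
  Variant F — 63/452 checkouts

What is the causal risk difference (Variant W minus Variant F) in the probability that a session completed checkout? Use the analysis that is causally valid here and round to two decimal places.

+0.11

Within every user tenure level Variant F has the higher rate, yet pooled Variant W does — Simpson's reversal.
User tenure is recorded after the variant and is itself shifted by it — it sits on the causal path from variant to outcome. Conditioning on a mediator would strip out part of the effect we want; the pooled comparison gives the total causal effect.
The causal difference is the pooled difference: 0.319 − 0.212 = +0.106.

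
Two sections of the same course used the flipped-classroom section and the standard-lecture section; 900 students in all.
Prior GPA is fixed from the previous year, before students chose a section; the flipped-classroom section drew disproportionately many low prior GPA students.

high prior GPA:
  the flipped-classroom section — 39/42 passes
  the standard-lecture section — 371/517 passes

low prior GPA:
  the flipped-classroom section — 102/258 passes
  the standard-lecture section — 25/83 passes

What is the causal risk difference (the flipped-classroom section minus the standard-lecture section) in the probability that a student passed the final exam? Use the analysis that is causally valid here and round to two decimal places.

+0.17

Within every prior GPA band level the flipped-classroom section has the higher rate, yet pooled the standard-lecture section does — Simpson's reversal.
Here prior GPA band is a common cause — it drives both which teaching method a case falls under and the outcome. The crude comparison mixes populations; the stratum-specific rates are the causally relevant ones.
Adjusting over the population distribution of prior GPA band: 0.621·(0.929−0.718) + 0.379·(0.395−0.301) = +0.167.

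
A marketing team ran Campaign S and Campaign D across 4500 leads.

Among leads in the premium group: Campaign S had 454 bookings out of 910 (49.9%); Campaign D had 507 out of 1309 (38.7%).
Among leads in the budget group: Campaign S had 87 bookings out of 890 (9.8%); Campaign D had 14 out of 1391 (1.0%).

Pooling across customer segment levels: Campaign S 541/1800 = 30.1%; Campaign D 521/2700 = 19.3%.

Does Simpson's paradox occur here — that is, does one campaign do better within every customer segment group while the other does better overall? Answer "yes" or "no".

Within each customer segment level (premium 49.9% vs 38.7%; budget 9.8% vs 1.0%), Campaign S has the higher rate every time. Pooled: 30.1% vs 19.3% — Campaign S has the higher rate overall. They agree.

no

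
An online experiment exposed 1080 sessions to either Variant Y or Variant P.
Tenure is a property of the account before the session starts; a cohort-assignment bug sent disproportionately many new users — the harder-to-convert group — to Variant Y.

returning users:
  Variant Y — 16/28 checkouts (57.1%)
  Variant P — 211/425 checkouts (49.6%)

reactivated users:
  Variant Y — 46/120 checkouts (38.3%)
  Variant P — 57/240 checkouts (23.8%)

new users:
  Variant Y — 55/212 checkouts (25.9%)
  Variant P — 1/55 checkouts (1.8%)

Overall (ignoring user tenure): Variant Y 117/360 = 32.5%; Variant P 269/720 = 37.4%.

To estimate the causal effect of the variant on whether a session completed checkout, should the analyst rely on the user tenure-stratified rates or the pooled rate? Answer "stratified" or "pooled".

The stratified and pooled comparisons disagree (Variant Y wins within each user tenure; Variant P wins overall), so the answer turns on the causal role of user tenure.
User tenure is set before the variant has any effect — it is not caused by the variant — and it independently drives the outcome. That makes it a confounder, so the causal comparison is within user tenure levels.
Within each level — returning users: 57.1% vs 49.6%; reactivated users: 38.3% vs 23.8%; new users: 25.9% vs 1.8% — Variant Y is higher every time.

stratified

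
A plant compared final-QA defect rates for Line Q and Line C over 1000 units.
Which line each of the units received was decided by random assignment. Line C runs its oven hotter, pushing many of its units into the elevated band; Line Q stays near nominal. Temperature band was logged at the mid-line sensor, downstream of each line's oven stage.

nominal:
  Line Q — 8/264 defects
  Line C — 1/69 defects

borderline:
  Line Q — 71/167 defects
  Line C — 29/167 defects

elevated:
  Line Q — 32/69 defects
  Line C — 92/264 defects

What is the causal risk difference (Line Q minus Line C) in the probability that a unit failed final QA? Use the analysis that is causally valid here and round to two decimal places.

In-process temperature band is downstream of the line. One should not condition on a consequence of treatment, so the overall rates are the right comparison.
The causal difference is the pooled difference: 0.222 − 0.244 = -0.022.

-0.02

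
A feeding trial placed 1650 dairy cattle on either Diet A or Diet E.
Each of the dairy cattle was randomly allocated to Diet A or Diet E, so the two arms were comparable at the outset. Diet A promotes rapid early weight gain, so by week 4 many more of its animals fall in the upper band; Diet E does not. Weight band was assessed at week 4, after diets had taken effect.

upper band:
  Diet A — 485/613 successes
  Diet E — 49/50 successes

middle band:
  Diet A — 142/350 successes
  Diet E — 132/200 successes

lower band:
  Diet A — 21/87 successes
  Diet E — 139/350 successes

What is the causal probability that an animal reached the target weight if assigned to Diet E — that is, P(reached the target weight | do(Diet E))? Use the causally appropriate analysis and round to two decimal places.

0.53

The stratified and pooled comparisons disagree (Diet E wins within each week-4 weight band; Diet A wins overall), so the answer turns on the causal role of week-4 weight band.
Week-4 weight band here is a post-treatment variable shaped by the diet; conditioning on it would introduce bias rather than remove it. The overall comparison is the causal one.
So P(outcome | do(Diet E)) is just the pooled rate for Diet E: 320/600 = 0.533.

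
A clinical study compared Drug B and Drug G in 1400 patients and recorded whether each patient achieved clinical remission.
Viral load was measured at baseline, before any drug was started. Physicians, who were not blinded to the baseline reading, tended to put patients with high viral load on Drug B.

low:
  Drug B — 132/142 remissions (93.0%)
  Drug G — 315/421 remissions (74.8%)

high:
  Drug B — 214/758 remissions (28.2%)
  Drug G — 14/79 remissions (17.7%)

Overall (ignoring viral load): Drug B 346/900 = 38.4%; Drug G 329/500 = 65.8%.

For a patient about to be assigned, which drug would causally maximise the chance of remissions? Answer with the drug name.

Here viral load is a common cause — it drives both which drug a case falls under and the outcome. The crude comparison mixes populations; the stratum-specific rates are the causally relevant ones.
Within each level — low: 93.0% vs 74.8%; high: 28.2% vs 17.7% — Drug B is higher every time.

Drug B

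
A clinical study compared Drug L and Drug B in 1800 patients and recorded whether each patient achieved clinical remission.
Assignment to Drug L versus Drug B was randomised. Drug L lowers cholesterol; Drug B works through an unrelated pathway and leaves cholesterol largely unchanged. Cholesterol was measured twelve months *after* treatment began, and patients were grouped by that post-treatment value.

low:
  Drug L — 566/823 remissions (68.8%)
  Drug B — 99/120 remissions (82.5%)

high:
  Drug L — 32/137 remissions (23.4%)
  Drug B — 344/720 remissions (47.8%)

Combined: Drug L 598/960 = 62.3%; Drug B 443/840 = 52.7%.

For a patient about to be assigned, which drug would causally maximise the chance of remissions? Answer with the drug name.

Drug L

Within every cholesterol level Drug B has the higher rate, yet pooled Drug L does — Simpson's reversal.
Cholesterol lies on the pathway drug → cholesterol → outcome, so adjusting for it blocks the indirect effect. For the total causal effect of drug, use the unadjusted pooled rates.
Pooled: Drug L 62.3% vs Drug B 52.7%; Drug L is higher overall.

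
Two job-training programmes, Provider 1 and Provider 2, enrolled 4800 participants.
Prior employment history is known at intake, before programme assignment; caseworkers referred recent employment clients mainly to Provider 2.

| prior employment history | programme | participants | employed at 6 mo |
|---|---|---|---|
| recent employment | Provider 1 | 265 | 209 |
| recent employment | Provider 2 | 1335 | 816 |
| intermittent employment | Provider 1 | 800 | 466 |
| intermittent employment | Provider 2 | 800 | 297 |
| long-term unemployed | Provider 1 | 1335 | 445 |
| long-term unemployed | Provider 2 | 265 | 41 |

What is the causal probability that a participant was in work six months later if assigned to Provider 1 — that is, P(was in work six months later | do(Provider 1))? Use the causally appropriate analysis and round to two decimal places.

0.57

Provider 1 is higher inside every prior employment history stratum but Provider 2 is higher in aggregate. Whether to stratify depends on how prior employment history relates to the programme.
Prior employment history is set before the programme has any effect — it is not caused by the programme — and it independently drives the outcome. That makes it a confounder, so the causal comparison is within prior employment history levels.
Standardising Provider 1 to the population prior employment history mix: 0.333·209/265 + 0.333·466/800 + 0.333·445/1335 = 0.568.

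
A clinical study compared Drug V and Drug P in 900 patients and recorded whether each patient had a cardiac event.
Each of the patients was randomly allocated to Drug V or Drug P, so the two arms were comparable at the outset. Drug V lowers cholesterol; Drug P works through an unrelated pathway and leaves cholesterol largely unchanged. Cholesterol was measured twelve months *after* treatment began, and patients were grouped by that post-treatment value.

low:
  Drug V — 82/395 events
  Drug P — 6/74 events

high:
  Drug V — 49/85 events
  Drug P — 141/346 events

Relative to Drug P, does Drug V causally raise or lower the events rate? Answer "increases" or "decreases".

decreases

Within every cholesterol level Drug P has the lower rate, yet pooled Drug V does — Simpson's reversal.
Stratifying would compare drugs among patients the drugs themselves sorted into cholesterol groups — a form of selection on an intermediate. The unconditioned pooled rates give the total causal effect.
Pooled: Drug V 27.3% vs Drug P 35.0%; Drug V is lower overall.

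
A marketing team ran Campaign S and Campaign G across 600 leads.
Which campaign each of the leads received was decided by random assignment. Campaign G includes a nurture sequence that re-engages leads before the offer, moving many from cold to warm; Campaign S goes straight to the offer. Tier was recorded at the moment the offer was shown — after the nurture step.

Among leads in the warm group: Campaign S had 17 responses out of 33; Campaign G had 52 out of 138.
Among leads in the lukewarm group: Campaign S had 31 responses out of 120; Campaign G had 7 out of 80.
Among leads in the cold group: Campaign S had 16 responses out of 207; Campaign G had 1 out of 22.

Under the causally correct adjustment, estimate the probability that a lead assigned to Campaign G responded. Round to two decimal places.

0.25

The engagement tier-specific comparison favours Campaign S throughout, but the pooled figures favour Campaign G. The question is whether to condition on engagement tier.
Engagement tier lies on the pathway campaign → engagement tier → outcome, so adjusting for it blocks the indirect effect. For the total causal effect of campaign, use the unadjusted pooled rates.
So P(outcome | do(Campaign G)) is just the pooled rate for Campaign G: 60/240 = 0.250.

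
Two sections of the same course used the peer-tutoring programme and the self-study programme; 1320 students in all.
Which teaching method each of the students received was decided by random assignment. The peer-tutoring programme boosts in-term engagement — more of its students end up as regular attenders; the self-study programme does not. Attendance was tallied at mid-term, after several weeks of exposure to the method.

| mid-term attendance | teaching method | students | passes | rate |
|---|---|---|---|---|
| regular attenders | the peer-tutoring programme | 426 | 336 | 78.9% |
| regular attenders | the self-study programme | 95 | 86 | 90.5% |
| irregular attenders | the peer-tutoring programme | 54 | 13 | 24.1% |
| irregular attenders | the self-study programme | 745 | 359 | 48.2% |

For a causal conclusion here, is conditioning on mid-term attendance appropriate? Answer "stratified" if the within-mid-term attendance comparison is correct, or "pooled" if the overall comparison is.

the self-study programme is higher inside every mid-term attendance stratum but the peer-tutoring programme is higher in aggregate. Whether to stratify depends on how mid-term attendance relates to the teaching method.
Because the teaching method influences mid-term attendance, mid-term attendance is a post-treatment mediator, not a confounder. Stratifying on it would bias the estimate; the causal effect is the crude pooled difference.
Pooled: the peer-tutoring programme 72.7% vs the self-study programme 53.0%; the peer-tutoring programme is higher overall.

pooled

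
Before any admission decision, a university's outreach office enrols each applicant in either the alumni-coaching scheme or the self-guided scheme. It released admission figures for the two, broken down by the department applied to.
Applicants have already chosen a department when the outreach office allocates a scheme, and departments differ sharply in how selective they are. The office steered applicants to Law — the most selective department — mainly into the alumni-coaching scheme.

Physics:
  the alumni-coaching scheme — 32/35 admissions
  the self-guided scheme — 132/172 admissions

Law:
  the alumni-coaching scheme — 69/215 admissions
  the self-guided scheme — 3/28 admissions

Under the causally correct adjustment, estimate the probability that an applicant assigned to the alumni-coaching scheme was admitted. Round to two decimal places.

the alumni-coaching scheme is higher inside every department stratum but the self-guided scheme is higher in aggregate. Whether to stratify depends on how department relates to the outreach scheme.
Department satisfies the back-door criterion: it is not a descendant of the outreach scheme, and it blocks the spurious path from outreach scheme to outcome. Adjusting for it (i.e., using the within-department rates) gives the causal effect.
Standardising the alumni-coaching scheme to the population department mix: 0.460·32/35 + 0.540·69/215 = 0.594.

0.59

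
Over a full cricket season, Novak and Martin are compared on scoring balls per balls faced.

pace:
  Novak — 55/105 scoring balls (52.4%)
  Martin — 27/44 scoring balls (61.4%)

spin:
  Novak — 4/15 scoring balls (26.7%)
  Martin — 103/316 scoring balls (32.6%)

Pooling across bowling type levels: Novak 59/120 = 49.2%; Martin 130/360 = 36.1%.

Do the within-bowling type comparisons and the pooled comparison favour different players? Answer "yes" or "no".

yes

Within each bowling type level (pace 52.4% vs 61.4%; spin 26.7% vs 32.6%), Martin has the higher rate every time. Pooled: 49.2% vs 36.1% — Novak has the higher rate overall. The two comparisons disagree.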